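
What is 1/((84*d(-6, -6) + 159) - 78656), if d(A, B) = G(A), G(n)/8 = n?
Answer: -1/82529 ≈ -1.2117e-5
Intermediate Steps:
G(n) = 8*n
d(A, B) = 8*A
1/((84*d(-6, -6) + 159) - 78656) = 1/((84*(8*(-6)) + 159) - 78656) = 1/((84*(-48) + 159) - 78656) = 1/((-4032 + 159) - 78656) = 1/(-3873 - 78656) = 1/(-82529) = -1/82529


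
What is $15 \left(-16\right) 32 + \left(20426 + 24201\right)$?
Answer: $36947$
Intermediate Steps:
$15 \left(-16\right) 32 + \left(20426 + 24201\right) = \left(-240\right) 32 + 44627 = -7680 + 44627 = 36947$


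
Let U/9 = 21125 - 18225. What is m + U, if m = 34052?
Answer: 60152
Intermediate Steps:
U = 26100 (U = 9*(21125 - 18225) = 9*2900 = 26100)
m + U = 34052 + 26100 = 60152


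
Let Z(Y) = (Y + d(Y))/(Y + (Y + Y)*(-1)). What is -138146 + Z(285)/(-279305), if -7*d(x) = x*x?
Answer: -270094079988/1955135 ≈ -1.3815e+5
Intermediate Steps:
d(x) = -x²/7 (d(x) = -x*x/7 = -x²/7)
Z(Y) = -(Y - Y²/7)/Y (Z(Y) = (Y - Y²/7)/(Y + (Y + Y)*(-1)) = (Y - Y²/7)/(Y + (2*Y)*(-1)) = (Y - Y²/7)/(Y - 2*Y) = (Y - Y²/7)/((-Y)) = (Y - Y²/7)*(-1/Y) = -(Y - Y²/7)/Y)
-138146 + Z(285)/(-279305) = -138146 + (-1 + (⅐)*285)/(-279305) = -138146 + (-1 + 285/7)*(-1/279305) = -138146 + (278/7)*(-1/279305) = -138146 - 278/1955135 = -270094079988/1955135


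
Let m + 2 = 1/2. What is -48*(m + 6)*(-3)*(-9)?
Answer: -5832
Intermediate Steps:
m = -3/2 (m = -2 + 1/2 = -3/2 ≈ -1.5000)
-48*(m + 6)*(-3)*(-9) = -48*(-3/2 + 6)*(-3)*(-9) = -216*(-3)*(-9) = -48*(-27/2)*(-9) = 648*(-9) = -5832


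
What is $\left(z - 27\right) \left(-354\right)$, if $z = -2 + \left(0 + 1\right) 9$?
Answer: $7080$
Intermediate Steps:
$z = 7$ ($z = -2 + 1 \cdot 9 = -2 + 9 = 7$)
$\left(z - 27\right) \left(-354\right) = \left(7 - 27\right) \left(-354\right) = \left(-20\right) \left(-354\right) = 7080$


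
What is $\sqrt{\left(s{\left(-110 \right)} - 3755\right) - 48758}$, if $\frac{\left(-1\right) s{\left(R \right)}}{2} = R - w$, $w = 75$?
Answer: $i \sqrt{52143} \approx 228.35 i$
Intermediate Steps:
$s{\left(R \right)} = 150 - 2 R$ ($s{\left(R \right)} = - 2 \left(R - 75\right) = - 2 \left(-75 + R\right) = 150 - 2 R$)
$\sqrt{\left(s{\left(-110 \right)} - 3755\right) - 48758} = \sqrt{\left(\left(150 - -220\right) - 3755\right) - 48758} = \sqrt{\left(\left(150 + 220\right) - 3755\right) - 48758} = \sqrt{\left(370 - 3755\right) - 48758} = \sqrt{-3385 - 48758} = \sqrt{-52143} = i \sqrt{52143}$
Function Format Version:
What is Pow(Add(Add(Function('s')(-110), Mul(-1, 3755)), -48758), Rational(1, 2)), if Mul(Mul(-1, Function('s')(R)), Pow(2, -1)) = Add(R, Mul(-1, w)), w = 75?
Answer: Mul(I, Pow(52143, Rational(1, 2))) ≈ Mul(228.35, I)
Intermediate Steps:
Function('s')(R) = Add(150, Mul(-2, R)) (Function('s')(R) = Mul(-2, Add(R, Mul(-1, 75))) = Mul(-2, Add(R, -75)) = Mul(-2, Add(-75, R)) = Add(150, Mul(-2, R)))
Pow(Add(Add(Function('s')(-110), Mul(-1, 3755)), -48758), Rational(1, 2)) = Pow(Add(Add(Add(150, Mul(-2, -110)), Mul(-1, 3755)), -48758), Rational(1, 2)) = Pow(Add(Add(Add(150, 220), -3755), -48758), Rational(1, 2)) = Pow(Add(Add(370, -3755), -48758), Rational(1, 2)) = Pow(Add(-3385, -48758), Rational(1, 2)) = Pow(-52143, Rational(1, 2)) = Mul(I, Pow(52143, Rational(1, 2)))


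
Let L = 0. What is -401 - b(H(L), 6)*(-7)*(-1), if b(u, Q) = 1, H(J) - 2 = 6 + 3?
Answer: -408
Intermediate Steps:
H(J) = 11 (H(J) = 2 + (6 + 3) = 2 + 9 = 11)
-401 - b(H(L), 6)*(-7)*(-1) = -401 - 1*(-7)*(-1) = -401 - (-7)*(-1) = -401 - 1*7 = -401 - 7 = -408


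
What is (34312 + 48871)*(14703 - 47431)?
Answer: -2722413224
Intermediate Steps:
(34312 + 48871)*(14703 - 47431) = 83183*(-32728) = -2722413224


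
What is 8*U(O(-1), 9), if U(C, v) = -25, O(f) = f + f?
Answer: -200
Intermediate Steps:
O(f) = 2*f
8*U(O(-1), 9) = 8*(-25) = -200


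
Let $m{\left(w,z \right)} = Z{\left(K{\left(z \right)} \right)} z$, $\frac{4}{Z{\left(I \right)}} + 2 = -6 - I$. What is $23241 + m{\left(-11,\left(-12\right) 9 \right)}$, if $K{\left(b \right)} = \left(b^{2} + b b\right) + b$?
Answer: $\frac{134960595}{5807} \approx 23241.0$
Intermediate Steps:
$K{\left(b \right)} = b + 2 b^{2}$ ($K{\left(b \right)} = \left(b^{2} + b^{2}\right) + b = 2 b^{2} + b = b + 2 b^{2}$)
$Z{\left(I \right)} = \frac{4}{-8 - I}$ ($Z{\left(I \right)} = \frac{4}{-2 - \left(6 + I\right)} = \frac{4}{-8 - I}$)
$m{\left(w,z \right)} = - \frac{4 z}{8 + z \left(1 + 2 z\right)}$ ($m{\left(w,z \right)} = - \frac{4}{8 + z \left(1 + 2 z\right)} z = - \frac{4 z}{8 + z \left(1 + 2 z\right)}$)
$23241 + m{\left(-11,\left(-12\right) 9 \right)} = 23241 - \frac{4 \left(\left(-12\right) 9\right)}{8 + \left(-12\right) 9 \left(1 + 2 \left(\left(-12\right) 9\right)\right)} = 23241 - - \frac{432}{8 - 108 \left(1 + 2 \left(-108\right)\right)} = 23241 - - \frac{432}{8 - 108 \left(1 - 216\right)} = 23241 - - \frac{432}{8 - -23220} = 23241 - - \frac{432}{8 + 23220} = 23241 - - \frac{432}{23228} = 23241 - \left(-432\right) \frac{1}{23228} = 23241 + \frac{108}{5807} = \frac{134960595}{5807}$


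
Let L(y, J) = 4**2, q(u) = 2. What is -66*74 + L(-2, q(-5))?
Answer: -4868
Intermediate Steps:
L(y, J) = 16
-66*74 + L(-2, q(-5)) = -66*74 + 16 = -4884 + 16 = -4868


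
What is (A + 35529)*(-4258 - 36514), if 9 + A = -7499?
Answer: -1142472212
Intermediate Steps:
A = -7508 (A = -9 - 7499 = -7508)
(A + 35529)*(-4258 - 36514) = (-7508 + 35529)*(-4258 - 36514) = 28021*(-40772) = -1142472212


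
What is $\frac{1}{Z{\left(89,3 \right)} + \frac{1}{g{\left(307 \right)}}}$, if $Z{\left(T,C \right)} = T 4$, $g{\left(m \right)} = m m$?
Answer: $\frac{94249}{33552645} \approx 0.002809$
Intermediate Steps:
$g{\left(m \right)} = m^{2}$
$Z{\left(T,C \right)} = 4 T$
$\frac{1}{Z{\left(89,3 \right)} + \frac{1}{g{\left(307 \right)}}} = \frac{1}{4 \cdot 89 + \frac{1}{307^{2}}} = \frac{1}{356 + \frac{1}{94249}} = \frac{1}{\frac{33552645}{94249}} = \frac{94249}{33552645}$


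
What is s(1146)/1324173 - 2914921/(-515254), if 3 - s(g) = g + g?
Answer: 1286226756309/227428478314 ≈ 5.6555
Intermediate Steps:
s(g) = 3 - 2*g (s(g) = 3 - (g + g) = 3 - 2*g)
s(1146)/1324173 - 2914921/(-515254) = (3 - 2*1146)/1324173 - 2914921/(-515254) = (3 - 2292)*(1/1324173) - 2914921*(-1/515254) = -2289*1/1324173 + 2914921/515254 = -763/441391 + 2914921/515254 = 1286226756309/227428478314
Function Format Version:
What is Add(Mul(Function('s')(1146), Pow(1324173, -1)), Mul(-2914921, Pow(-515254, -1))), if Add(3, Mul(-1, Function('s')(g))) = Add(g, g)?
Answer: Rational(1286226756309, 227428478314) ≈ 5.6555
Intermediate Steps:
Function('s')(g) = Add(3, Mul(-2, g)) (Function('s')(g) = Add(3, Mul(-1, Add(g, g))) = Add(3, Mul(-1, Mul(2, g))) = Add(3, Mul(-2, g)))
Add(Mul(Function('s')(1146), Pow(1324173, -1)), Mul(-2914921, Pow(-515254, -1))) = Add(Mul(Add(3, Mul(-2, 1146)), Pow(1324173, -1)), Mul(-2914921, Pow(-515254, -1))) = Add(Mul(Add(3, -2292), Rational(1, 1324173)), Mul(-2914921, Rational(-1, 515254))) = Add(Mul(-2289, Rational(1, 1324173)), Rational(2914921, 515254)) = Add(Rational(-763, 441391), Rational(2914921, 515254)) = Rational(1286226756309, 227428478314)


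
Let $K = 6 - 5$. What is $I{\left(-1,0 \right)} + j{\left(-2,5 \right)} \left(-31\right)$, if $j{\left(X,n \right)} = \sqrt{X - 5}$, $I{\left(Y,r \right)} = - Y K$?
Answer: $1 - 31 i \sqrt{7} \approx 1.0 - 82.018 i$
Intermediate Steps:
$K = 1$
$I{\left(Y,r \right)} = - Y$ ($I{\left(Y,r \right)} = - Y 1 = - Y$)
$j{\left(X,n \right)} = \sqrt{-5 + X}$
$I{\left(-1,0 \right)} + j{\left(-2,5 \right)} \left(-31\right) = \left(-1\right) \left(-1\right) + \sqrt{-5 - 2} \left(-31\right) = 1 + \sqrt{-7} \left(-31\right) = 1 + i \sqrt{7} \left(-31\right) = 1 - 31 i \sqrt{7}$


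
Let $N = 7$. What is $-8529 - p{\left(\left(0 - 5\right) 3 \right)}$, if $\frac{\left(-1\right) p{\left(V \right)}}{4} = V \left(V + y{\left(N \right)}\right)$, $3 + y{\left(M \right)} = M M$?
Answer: $-10389$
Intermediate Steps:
$y{\left(M \right)} = -3 + M^{2}$ ($y{\left(M \right)} = -3 + M M = -3 + M^{2}$)
$p{\left(V \right)} = - 4 V \left(46 + V\right)$ ($p{\left(V \right)} = - 4 V \left(V - \left(3 - 7^{2}\right)\right) = - 4 V \left(V + \left(-3 + 49\right)\right) = - 4 V \left(V + 46\right) = - 4 V \left(46 + V\right)$)
$-8529 - p{\left(\left(0 - 5\right) 3 \right)} = -8529 - - 4 \left(0 - 5\right) 3 \left(46 + \left(0 - 5\right) 3\right) = -8529 - - 4 \left(\left(-5\right) 3\right) \left(46 - 15\right) = -8529 - \left(-4\right) \left(-15\right) \left(46 - 15\right) = -8529 - \left(-4\right) \left(-15\right) 31 = -8529 - 1860 = -10389$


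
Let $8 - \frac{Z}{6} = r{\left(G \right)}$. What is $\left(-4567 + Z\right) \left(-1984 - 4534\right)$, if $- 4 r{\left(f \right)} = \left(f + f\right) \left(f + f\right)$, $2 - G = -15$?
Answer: $18152630$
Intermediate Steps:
$G = 17$ ($G = 2 - -15 = 2 + 15 = 17$)
$r{\left(f \right)} = - f^{2}$ ($r{\left(f \right)} = - \frac{\left(f + f\right) \left(f + f\right)}{4} = - \frac{2 f 2 f}{4} = - \frac{4 f^{2}}{4} = - f^{2}$)
$Z = 1782$ ($Z = 48 - 6 \left(- 17^{2}\right) = 48 - 6 \left(\left(-1\right) 289\right) = 48 - -1734 = 48 + 1734 = 1782$)
$\left(-4567 + Z\right) \left(-1984 - 4534\right) = \left(-4567 + 1782\right) \left(-1984 - 4534\right) = \left(-2785\right) \left(-6518\right) = 18152630$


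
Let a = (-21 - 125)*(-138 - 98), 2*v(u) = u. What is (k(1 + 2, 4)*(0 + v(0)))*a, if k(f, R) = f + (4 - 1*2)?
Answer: 0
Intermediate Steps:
v(u) = u/2
k(f, R) = 2 + f (k(f, R) = f + (4 - 2) = f + 2 = 2 + f)
a = 34456 (a = -146*(-236) = 34456)
(k(1 + 2, 4)*(0 + v(0)))*a = ((2 + (1 + 2))*(0 + (1/2)*0))*34456 = ((2 + 3)*(0 + 0))*34456 = (5*0)*34456 = 0*34456 = 0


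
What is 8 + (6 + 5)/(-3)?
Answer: 13/3 ≈ 4.3333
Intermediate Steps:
8 + (6 + 5)/(-3) = 8 + 11*(-⅓) = 8 - 11/3 = 13/3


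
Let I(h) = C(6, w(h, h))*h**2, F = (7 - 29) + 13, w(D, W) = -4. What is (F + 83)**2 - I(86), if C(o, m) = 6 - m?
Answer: -68484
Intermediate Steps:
F = -9 (F = -22 + 13 = -9)
I(h) = 10*h**2 (I(h) = (6 - 1*(-4))*h**2 = (6 + 4)*h**2 = 10*h**2)
(F + 83)**2 - I(86) = (-9 + 83)**2 - 10*86**2 = 74**2 - 10*7396 = 5476 - 1*73960 = 5476 - 73960 = -68484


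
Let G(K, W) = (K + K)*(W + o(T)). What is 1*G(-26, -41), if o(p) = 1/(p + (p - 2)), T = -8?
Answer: 19214/9 ≈ 2134.9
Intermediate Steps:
o(p) = 1/(-2 + 2*p) (o(p) = 1/(p + (-2 + p)) = 1/(-2 + 2*p))
G(K, W) = 2*K*(-1/18 + W) (G(K, W) = (K + K)*(W + 1/(2*(-1 - 8))) = (2*K)*(W + (1/2)/(-9)) = (2*K)*(W + (1/2)*(-1/9)) = (2*K)*(W - 1/18) = (2*K)*(-1/18 + W) = 2*K*(-1/18 + W))
1*G(-26, -41) = 1*((1/9)*(-26)*(-1 + 18*(-41))) = 1*((1/9)*(-26)*(-1 - 738)) = 1*((1/9)*(-26)*(-739)) = 1*(19214/9) = 19214/9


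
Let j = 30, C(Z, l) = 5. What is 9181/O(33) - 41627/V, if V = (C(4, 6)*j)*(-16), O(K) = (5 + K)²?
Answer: 20535947/866400 ≈ 23.703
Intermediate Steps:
V = -2400 (V = (5*30)*(-16) = 150*(-16) = -2400)
9181/O(33) - 41627/V = 9181/((5 + 33)²) - 41627/(-2400) = 9181/(38²) - 41627*(-1/2400) = 9181/1444 + 41627/2400 = 20535947/866400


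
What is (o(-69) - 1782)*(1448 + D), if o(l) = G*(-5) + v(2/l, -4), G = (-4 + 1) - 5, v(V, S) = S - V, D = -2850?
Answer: 168901744/69 ≈ 2.4479e+6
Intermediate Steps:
G = -8 (G = -3 - 5 = -8)
o(l) = 36 - 2/l (o(l) = -8*(-5) + (-4 - 2/l) = 40 + (-4 - 2/l) = 36 - 2/l)
(o(-69) - 1782)*(1448 + D) = ((36 - 2/(-69)) - 1782)*(1448 - 2850) = ((36 - 2*(-1/69)) - 1782)*(-1402) = ((36 + 2/69) - 1782)*(-1402) = (2486/69 - 1782)*(-1402) = -120472/69*(-1402) = 168901744/69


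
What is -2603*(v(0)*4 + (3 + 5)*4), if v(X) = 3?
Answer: -114532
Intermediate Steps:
-2603*(v(0)*4 + (3 + 5)*4) = -2603*(3*4 + (3 + 5)*4) = -2603*(12 + 8*4) = -2603*(12 + 32) = -2603*44 = -114532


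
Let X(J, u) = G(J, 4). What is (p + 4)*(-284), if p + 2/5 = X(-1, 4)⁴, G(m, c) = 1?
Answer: -6532/5 ≈ -1306.4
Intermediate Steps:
X(J, u) = 1
p = ⅗ (p = -⅖ + 1⁴ = -⅖ + 1 = ⅗ ≈ 0.60000)
(p + 4)*(-284) = (⅗ + 4)*(-284) = (23/5)*(-284) = -6532/5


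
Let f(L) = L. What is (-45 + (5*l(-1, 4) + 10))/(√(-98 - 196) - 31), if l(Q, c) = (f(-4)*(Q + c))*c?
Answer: 1705/251 + 385*I*√6/251 ≈ 6.7928 + 3.7572*I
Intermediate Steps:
l(Q, c) = c*(-4*Q - 4*c) (l(Q, c) = (-4*(Q + c))*c = (-4*Q - 4*c)*c = c*(-4*Q - 4*c))
(-45 + (5*l(-1, 4) + 10))/(√(-98 - 196) - 31) = (-45 + (5*(-4*4*(-1 + 4)) + 10))/(√(-98 - 196) - 31) = (-45 + (5*(-4*4*3) + 10))/(√(-294) - 31) = (-45 + (5*(-48) + 10))/(7*I*√6 - 31) = (-45 + (-240 + 10))/(-31 + 7*I*√6) = (-45 - 230)/(-31 + 7*I*√6) = -275/(-31 + 7*I*√6)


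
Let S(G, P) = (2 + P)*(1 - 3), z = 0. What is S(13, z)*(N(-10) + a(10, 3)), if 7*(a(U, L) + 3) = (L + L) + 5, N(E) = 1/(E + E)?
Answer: 207/35 ≈ 5.9143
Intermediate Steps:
S(G, P) = -4 - 2*P (S(G, P) = (2 + P)*(-2) = -4 - 2*P)
N(E) = 1/(2*E)
a(U, L) = -16/7 + 2*L/7 (a(U, L) = -3 + ((L + L) + 5)/7 = -3 + (2*L + 5)/7 = -3 + (5 + 2*L)/7 = -3 + (5/7 + 2*L/7) = -16/7 + 2*L/7)
S(13, z)*(N(-10) + a(10, 3)) = (-4 - 2*0)*((½)/(-10) + (-16/7 + (2/7)*3)) = (-4 + 0)*((½)*(-⅒) + (-16/7 + 6/7)) = -4*(-1/20 - 10/7) = -4*(-207/140) = 207/35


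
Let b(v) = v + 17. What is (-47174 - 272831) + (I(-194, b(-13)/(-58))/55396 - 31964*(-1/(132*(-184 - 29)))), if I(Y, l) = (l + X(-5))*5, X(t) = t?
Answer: -328500148543649/1026543276 ≈ -3.2001e+5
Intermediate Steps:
b(v) = 17 + v
I(Y, l) = -25 + 5*l (I(Y, l) = (l - 5)*5 = (-5 + l)*5 = -25 + 5*l)
(-47174 - 272831) + (I(-194, b(-13)/(-58))/55396 - 31964*(-1/(132*(-184 - 29)))) = (-47174 - 272831) + ((-25 + 5*((17 - 13)/(-58)))/55396 - 31964*(-1/(132*(-184 - 29)))) = -320005 + ((-25 + 5*(4*(-1/58)))*(1/55396) - 31964/((-132*(-213)))) = -320005 + ((-25 + 5*(-2/29))*(1/55396) - 31964/28116) = -320005 + ((-25 - 10/29)*(1/55396) - 31964*1/28116) = -320005 + (-735/29*1/55396 - 7991/7029) = -320005 + (-735/1606484 - 7991/7029) = -320005 - 1167507269/1026543276 = -328500148543649/1026543276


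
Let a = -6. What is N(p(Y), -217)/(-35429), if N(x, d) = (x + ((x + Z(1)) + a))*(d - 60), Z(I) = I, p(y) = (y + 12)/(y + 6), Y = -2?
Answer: 0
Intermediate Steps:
p(y) = (12 + y)/(6 + y)
N(x, d) = (-60 + d)*(-5 + 2*x) (N(x, d) = (x + ((x + 1) - 6))*(d - 60) = (x + ((1 + x) - 6))*(-60 + d) = (x + (-5 + x))*(-60 + d) = (-5 + 2*x)*(-60 + d) = (-60 + d)*(-5 + 2*x))
N(p(Y), -217)/(-35429) = (300 - 120*(12 - 2)/(6 - 2) - 5*(-217) + 2*(-217)*((12 - 2)/(6 - 2)))/(-35429) = (300 - 120*10/4 + 1085 + 2*(-217)*(10/4))*(-1/35429) = (300 - 30*10 + 1085 + 2*(-217)*((¼)*10))*(-1/35429) = (300 - 120*5/2 + 1085 + 2*(-217)*(5/2))*(-1/35429) = (300 - 300 + 1085 - 1085)*(-1/35429) = 0*(-1/35429) = 0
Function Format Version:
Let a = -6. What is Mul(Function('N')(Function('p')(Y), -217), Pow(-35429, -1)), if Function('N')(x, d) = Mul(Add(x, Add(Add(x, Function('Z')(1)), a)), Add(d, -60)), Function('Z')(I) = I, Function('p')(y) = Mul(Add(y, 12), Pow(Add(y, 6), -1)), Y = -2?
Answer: 0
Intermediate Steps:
Function('p')(y) = Mul(Pow(Add(6, y), -1), Add(12, y)) (Function('p')(y) = Mul(Add(12, y), Pow(Add(6, y), -1)) = Mul(Pow(Add(6, y), -1), Add(12, y)))
Function('N')(x, d) = Mul(Add(-60, d), Add(-5, Mul(2, x))) (Function('N')(x, d) = Mul(Add(x, Add(Add(x, 1), -6)), Add(d, -60)) = Mul(Add(x, Add(Add(1, x), -6)), Add(-60, d)) = Mul(Add(x, Add(-5, x)), Add(-60, d)) = Mul(Add(-5, Mul(2, x)), Add(-60, d)) = Mul(Add(-60, d), Add(-5, Mul(2, x))))
Mul(Function('N')(Function('p')(Y), -217), Pow(-35429, -1)) = Mul(Add(300, Mul(-120, Mul(Pow(Add(6, -2), -1), Add(12, -2))), Mul(-5, -217), Mul(2, -217, Mul(Pow(Add(6, -2), -1), Add(12, -2)))), Pow(-35429, -1)) = Mul(Add(300, Mul(-120, Mul(Pow(4, -1), 10)), 1085, Mul(2, -217, Mul(Pow(4, -1), 10))), Rational(-1, 35429)) = Mul(Add(300, Mul(-120, Mul(Rational(1, 4), 10)), 1085, Mul(2, -217, Mul(Rational(1, 4), 10))), Rational(-1, 35429)) = Mul(Add(300, Mul(-120, Rational(5, 2)), 1085, Mul(2, -217, Rational(5, 2))), Rational(-1, 35429)) = Mul(Add(300, -300, 1085, -1085), Rational(-1, 35429)) = Mul(0, Rational(-1, 35429)) = 0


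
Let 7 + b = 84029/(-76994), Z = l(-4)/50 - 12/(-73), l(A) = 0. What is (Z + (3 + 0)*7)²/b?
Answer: -183786602850/3319897723 ≈ -55.359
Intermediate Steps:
Z = 12/73 (Z = 0/50 - 12/(-73) = 0*(1/50) - 12*(-1/73) = 0 + 12/73 = 12/73 ≈ 0.16438)
b = -622987/76994 (b = -7 + 84029/(-76994) = -7 + 84029*(-1/76994) = -7 - 84029/76994 = -622987/76994 ≈ -8.0914)
(Z + (3 + 0)*7)²/b = (12/73 + (3 + 0)*7)²/(-622987/76994) = (12/73 + 3*7)²*(-76994/622987) = (12/73 + 21)²*(-76994/622987) = (1545/73)²*(-76994/622987) = (2387025/5329)*(-76994/622987) = -183786602850/3319897723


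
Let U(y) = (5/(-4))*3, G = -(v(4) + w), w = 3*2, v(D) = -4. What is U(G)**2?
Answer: 225/16 ≈ 14.063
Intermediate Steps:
w = 6
G = -2 (G = -(-4 + 6) = -1*2 = -2)
U(y) = -15/4 (U(y) = (5*(-1/4))*3 = -5/4*3 = -15/4)
U(G)**2 = (-15/4)**2 = 225/16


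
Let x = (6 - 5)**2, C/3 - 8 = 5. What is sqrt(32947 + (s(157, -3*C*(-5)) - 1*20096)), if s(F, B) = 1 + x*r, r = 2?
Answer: sqrt(12854) ≈ 113.38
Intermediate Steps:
C = 39 (C = 24 + 3*5 = 24 + 15 = 39)
x = 1 (x = 1**2 = 1)
s(F, B) = 3 (s(F, B) = 1 + 1*2 = 1 + 2 = 3)
sqrt(32947 + (s(157, -3*C*(-5)) - 1*20096)) = sqrt(32947 + (3 - 1*20096)) = sqrt(32947 + (3 - 20096)) = sqrt(32947 - 20093) = sqrt(12854)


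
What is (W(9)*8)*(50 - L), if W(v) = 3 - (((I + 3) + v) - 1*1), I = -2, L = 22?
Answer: -1344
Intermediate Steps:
W(v) = 3 - v (W(v) = 3 - (((-2 + 3) + v) - 1*1) = 3 - ((1 + v) - 1) = 3 - v)
(W(9)*8)*(50 - L) = ((3 - 1*9)*8)*(50 - 1*22) = ((3 - 9)*8)*(50 - 22) = -6*8*28 = -48*28 = -1344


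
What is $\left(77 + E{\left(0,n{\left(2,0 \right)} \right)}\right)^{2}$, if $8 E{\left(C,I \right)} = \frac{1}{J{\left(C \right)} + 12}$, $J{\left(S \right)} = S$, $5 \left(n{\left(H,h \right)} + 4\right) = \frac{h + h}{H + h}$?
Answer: $\frac{54656449}{9216} \approx 5930.6$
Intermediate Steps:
$n{\left(H,h \right)} = -4 + \frac{2 h}{5 \left(H + h\right)}$ ($n{\left(H,h \right)} = -4 + \frac{\left(h + h\right) \frac{1}{H + h}}{5} = -4 + \frac{2 h \frac{1}{H + h}}{5} = -4 + \frac{2 h}{5 \left(H + h\right)}$)
$E{\left(C,I \right)} = \frac{1}{8 \left(12 + C\right)}$ ($E{\left(C,I \right)} = \frac{1}{8 \left(C + 12\right)} = \frac{1}{8 \left(12 + C\right)}$)
$\left(77 + E{\left(0,n{\left(2,0 \right)} \right)}\right)^{2} = \left(77 + \frac{1}{8 \left(12 + 0\right)}\right)^{2} = \left(77 + \frac{1}{8 \cdot 12}\right)^{2} = \left(77 + \frac{1}{8} \cdot \frac{1}{12}\right)^{2} = \left(77 + \frac{1}{96}\right)^{2} = \left(\frac{7393}{96}\right)^{2} = \frac{54656449}{9216}$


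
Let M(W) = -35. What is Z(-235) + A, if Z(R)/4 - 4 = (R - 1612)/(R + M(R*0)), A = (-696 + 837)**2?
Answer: 2689789/135 ≈ 19924.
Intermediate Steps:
A = 19881 (A = 141**2 = 19881)
Z(R) = 16 + 4*(-1612 + R)/(-35 + R) (Z(R) = 16 + 4*((R - 1612)/(R - 35)) = 16 + 4*((-1612 + R)/(-35 + R)) = 16 + 4*(-1612 + R)/(-35 + R))
Z(-235) + A = 4*(-1752 + 5*(-235))/(-35 - 235) + 19881 = 4*(-1752 - 1175)/(-270) + 19881 = 4*(-1/270)*(-2927) + 19881 = 5854/135 + 19881 = 2689789/135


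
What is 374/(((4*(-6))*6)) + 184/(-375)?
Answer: -27791/9000 ≈ -3.0879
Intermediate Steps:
374/(((4*(-6))*6)) + 184/(-375) = 374/((-24*6)) + 184*(-1/375) = 374/(-144) - 184/375 = 374*(-1/144) - 184/375 = -187/72 - 184/375 = -27791/9000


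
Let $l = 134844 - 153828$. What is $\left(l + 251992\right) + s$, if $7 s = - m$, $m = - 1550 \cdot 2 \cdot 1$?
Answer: $\frac{1634156}{7} \approx 2.3345 \cdot 10^{5}$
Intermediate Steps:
$m = -3100$ ($m = \left(-1550\right) 2 = -3100$)
$l = -18984$ ($l = 134844 - 153828 = -18984$)
$s = \frac{3100}{7}$ ($s = \frac{\left(-1\right) \left(-3100\right)}{7} = \frac{1}{7} \cdot 3100 = \frac{3100}{7} \approx 442.86$)
$\left(l + 251992\right) + s = \left(-18984 + 251992\right) + \frac{3100}{7} = 233008 + \frac{3100}{7} = \frac{1634156}{7}$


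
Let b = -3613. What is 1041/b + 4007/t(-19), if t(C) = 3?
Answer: 14474168/10839 ≈ 1335.4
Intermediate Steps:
1041/b + 4007/t(-19) = 1041/(-3613) + 4007/3 = 1041*(-1/3613) + 4007*(1/3) = -1041/3613 + 4007/3 = 14474168/10839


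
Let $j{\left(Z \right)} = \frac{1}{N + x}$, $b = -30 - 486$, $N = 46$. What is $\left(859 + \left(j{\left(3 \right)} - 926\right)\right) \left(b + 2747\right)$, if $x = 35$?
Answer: $- \frac{12105406}{81} \approx -1.4945 \cdot 10^{5}$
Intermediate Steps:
$b = -516$ ($b = -30 - 486 = -516$)
$j{\left(Z \right)} = \frac{1}{81}$ ($j{\left(Z \right)} = \frac{1}{46 + 35} = \frac{1}{81}$)
$\left(859 + \left(j{\left(3 \right)} - 926\right)\right) \left(b + 2747\right) = \left(859 + \left(\frac{1}{81} - 926\right)\right) \left(-516 + 2747\right) = \left(859 + \left(\frac{1}{81} - 926\right)\right) 2231 = \left(859 - \frac{75005}{81}\right) 2231 = \left(- \frac{5426}{81}\right) 2231 = - \frac{12105406}{81}$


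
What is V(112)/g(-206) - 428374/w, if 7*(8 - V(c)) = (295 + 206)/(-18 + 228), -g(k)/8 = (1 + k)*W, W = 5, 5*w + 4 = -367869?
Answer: 8607414287369/1478113714000 ≈ 5.8232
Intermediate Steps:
w = -367873/5 (w = -⅘ + (⅕)*(-367869) = -⅘ - 367869/5 = -367873/5 ≈ -73575.)
g(k) = -40 - 40*k (g(k) = -8*(1 + k)*5 = -8*(5 + 5*k) = -40 - 40*k)
V(c) = 3753/490 (V(c) = 8 - (295 + 206)/(7*(-18 + 228)) = 8 - 501/(7*210) = 8 - ⅐*167/70 = 8 - 167/490 = 3753/490)
V(112)/g(-206) - 428374/w = 3753/(490*(-40 - 40*(-206))) - 428374/(-367873/5) = 3753/(490*(-40 + 8240)) - 428374*(-5/367873) = (3753/490)/8200 + 2141870/367873 = (3753/490)*(1/8200) + 2141870/367873 = 3753/4018000 + 2141870/367873 = 8607414287369/1478113714000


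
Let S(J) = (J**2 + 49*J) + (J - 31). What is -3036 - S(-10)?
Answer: -2605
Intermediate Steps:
S(J) = -31 + J**2 + 50*J (S(J) = (J**2 + 49*J) + (-31 + J) = -31 + J**2 + 50*J)
-3036 - S(-10) = -3036 - (-31 + (-10)**2 + 50*(-10)) = -3036 - (-31 + 100 - 500) = -3036 - 1*(-431) = -3036 + 431 = -2605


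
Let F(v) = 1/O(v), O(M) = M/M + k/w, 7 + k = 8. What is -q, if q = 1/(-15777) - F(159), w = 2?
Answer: 10519/15777 ≈ 0.66673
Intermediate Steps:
k = 1 (k = -7 + 8 = 1)
O(M) = 3/2 (O(M) = M/M + 1/2 = 1 + 1*(½) = 1 + ½ = 3/2)
F(v) = ⅔ (F(v) = 1/(3/2) = ⅔)
q = -10519/15777 (q = 1/(-15777) - 1*⅔ = -1/15777 - ⅔ = -10519/15777 ≈ -0.66673)
-q = -1*(-10519/15777) = 10519/15777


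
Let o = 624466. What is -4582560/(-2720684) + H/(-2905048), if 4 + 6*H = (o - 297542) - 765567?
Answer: 20267190112957/11855576419248 ≈ 1.7095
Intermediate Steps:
H = -438647/6 (H = -⅔ + ((624466 - 297542) - 765567)/6 = -⅔ + (326924 - 765567)/6 = -⅔ + (⅙)*(-438643) = -⅔ - 438643/6 = -438647/6 ≈ -73108.)
-4582560/(-2720684) + H/(-2905048) = -4582560/(-2720684) - 438647/6/(-2905048) = -4582560*(-1/2720684) - 438647/6*(-1/2905048) = 1145640/680171 + 438647/17430288 = 20267190112957/11855576419248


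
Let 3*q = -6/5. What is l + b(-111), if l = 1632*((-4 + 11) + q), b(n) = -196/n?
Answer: 5978996/555 ≈ 10773.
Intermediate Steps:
q = -⅖ (q = (-6/5)/3 = (-6*⅕)/3 = (⅓)*(-6/5) = -⅖ ≈ -0.40000)
l = 53856/5 (l = 1632*((-4 + 11) - ⅖) = 1632*(7 - ⅖) = 1632*(33/5) = 53856/5 ≈ 10771.)
l + b(-111) = 53856/5 - 196/(-111) = 53856/5 - 196*(-1/111) = 53856/5 + 196/111 = 5978996/555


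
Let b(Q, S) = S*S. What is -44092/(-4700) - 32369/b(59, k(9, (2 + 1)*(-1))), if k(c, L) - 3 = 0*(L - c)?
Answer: -37934368/10575 ≈ -3587.2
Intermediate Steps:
k(c, L) = 3 (k(c, L) = 3 + 0*(L - c) = 3 + 0 = 3)
b(Q, S) = S²
-44092/(-4700) - 32369/b(59, k(9, (2 + 1)*(-1))) = -44092/(-4700) - 32369/(3²) = -44092*(-1/4700) - 32369/9 = 11023/1175 - 32369*⅑ = 11023/1175 - 32369/9 = -37934368/10575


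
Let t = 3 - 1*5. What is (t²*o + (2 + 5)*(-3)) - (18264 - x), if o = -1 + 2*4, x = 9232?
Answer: -9025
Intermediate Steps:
t = -2 (t = 3 - 5 = -2)
o = 7 (o = -1 + 8 = 7)
(t²*o + (2 + 5)*(-3)) - (18264 - x) = ((-2)²*7 + (2 + 5)*(-3)) - (18264 - 1*9232) = (4*7 + 7*(-3)) - (18264 - 9232) = (28 - 21) - 1*9032 = 7 - 9032 = -9025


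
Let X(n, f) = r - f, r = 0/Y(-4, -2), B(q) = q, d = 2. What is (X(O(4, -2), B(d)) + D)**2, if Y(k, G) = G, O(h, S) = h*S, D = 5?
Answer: 9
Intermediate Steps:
O(h, S) = S*h
r = 0 (r = 0/(-2) = 0*(-1/2) = 0)
X(n, f) = -f (X(n, f) = 0 - f = -f)
(X(O(4, -2), B(d)) + D)**2 = (-1*2 + 5)**2 = (-2 + 5)**2 = 3**2 = 9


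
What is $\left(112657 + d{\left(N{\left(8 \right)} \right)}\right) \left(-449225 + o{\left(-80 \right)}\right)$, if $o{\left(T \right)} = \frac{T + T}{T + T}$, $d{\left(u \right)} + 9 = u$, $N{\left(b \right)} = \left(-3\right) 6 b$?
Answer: $-50539496896$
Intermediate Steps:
$N{\left(b \right)} = - 18 b$
$d{\left(u \right)} = -9 + u$
$o{\left(T \right)} = 1$ ($o{\left(T \right)} = \frac{2 T}{2 T} = 2 T \frac{1}{2 T} = 1$)
$\left(112657 + d{\left(N{\left(8 \right)} \right)}\right) \left(-449225 + o{\left(-80 \right)}\right) = \left(112657 - 153\right) \left(-449225 + 1\right) = \left(112657 - 153\right) \left(-449224\right) = 112504 \left(-449224\right) = -50539496896$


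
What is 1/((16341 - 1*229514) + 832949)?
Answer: 1/619776 ≈ 1.6135e-6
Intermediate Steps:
1/((16341 - 1*229514) + 832949) = 1/((16341 - 229514) + 832949) = 1/(-213173 + 832949) = 1/619776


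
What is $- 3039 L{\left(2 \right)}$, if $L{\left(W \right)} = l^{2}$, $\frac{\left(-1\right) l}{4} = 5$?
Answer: $-1215600$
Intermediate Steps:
$l = -20$ ($l = \left(-4\right) 5 = -20$)
$L{\left(W \right)} = 400$ ($L{\left(W \right)} = \left(-20\right)^{2} = 400$)
$- 3039 L{\left(2 \right)} = \left(-3039\right) 400 = -1215600$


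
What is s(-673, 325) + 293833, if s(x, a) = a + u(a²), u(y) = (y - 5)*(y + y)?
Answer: 22312519158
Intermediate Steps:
u(y) = 2*y*(-5 + y) (u(y) = (-5 + y)*(2*y) = 2*y*(-5 + y))
s(x, a) = a + 2*a²*(-5 + a²)
s(-673, 325) + 293833 = 325*(1 + 2*325*(-5 + 325²)) + 293833 = 325*(1 + 2*325*(-5 + 105625)) + 293833 = 325*(1 + 2*325*105620) + 293833 = 325*(1 + 68653000) + 293833 = 325*68653001 + 293833 = 22312225325 + 293833 = 22312519158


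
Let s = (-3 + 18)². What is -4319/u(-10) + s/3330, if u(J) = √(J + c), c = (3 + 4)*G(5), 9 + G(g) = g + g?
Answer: 5/74 + 4319*I*√3/3 ≈ 0.067568 + 2493.6*I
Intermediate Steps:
G(g) = -9 + 2*g (G(g) = -9 + (g + g) = -9 + 2*g)
s = 225 (s = 15² = 225)
c = 7 (c = (3 + 4)*(-9 + 2*5) = 7*(-9 + 10) = 7*1 = 7)
u(J) = √(7 + J) (u(J) = √(J + 7) = √(7 + J))
-4319/u(-10) + s/3330 = -4319/√(7 - 10) + 225/3330 = -4319*(-I*√3/3) + 225*(1/3330) = -4319*(-I*√3/3) + 5/74 = -(-4319)*I*√3/3 + 5/74 = 4319*I*√3/3 + 5/74 = 5/74 + 4319*I*√3/3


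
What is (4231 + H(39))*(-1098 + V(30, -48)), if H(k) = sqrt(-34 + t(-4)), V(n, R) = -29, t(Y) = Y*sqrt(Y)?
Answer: -4768337 - 1127*sqrt(-34 - 8*I) ≈ -4.7691e+6 + 6616.2*I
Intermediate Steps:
t(Y) = Y**(3/2)
H(k) = sqrt(-34 - 8*I) (H(k) = sqrt(-34 + (-4)**(3/2)) = sqrt(-34 - 8*I))
(4231 + H(39))*(-1098 + V(30, -48)) = (4231 + sqrt(-34 - 8*I))*(-1098 - 29) = (4231 + sqrt(-34 - 8*I))*(-1127) = -4768337 - 1127*sqrt(-34 - 8*I)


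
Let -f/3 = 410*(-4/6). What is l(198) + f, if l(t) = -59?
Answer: 761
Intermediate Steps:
f = 820 (f = -1230*(-4/6) = -1230*(-4*⅙) = -1230*(-2)/3 = -3*(-820/3) = 820)
l(198) + f = -59 + 820 = 761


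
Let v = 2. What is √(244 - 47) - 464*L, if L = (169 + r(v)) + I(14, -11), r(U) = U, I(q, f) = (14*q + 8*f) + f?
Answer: -124352 + √197 ≈ -1.2434e+5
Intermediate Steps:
I(q, f) = 9*f + 14*q (I(q, f) = (8*f + 14*q) + f = 9*f + 14*q)
L = 268 (L = (169 + 2) + (9*(-11) + 14*14) = 171 + (-99 + 196) = 171 + 97 = 268)
√(244 - 47) - 464*L = √(244 - 47) - 464*268 = √197 - 124352 = -124352 + √197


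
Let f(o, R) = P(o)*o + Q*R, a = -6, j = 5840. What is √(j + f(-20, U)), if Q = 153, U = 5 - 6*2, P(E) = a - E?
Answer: 67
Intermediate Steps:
P(E) = -6 - E
U = -7 (U = 5 - 12 = -7)
f(o, R) = 153*R + o*(-6 - o) (f(o, R) = (-6 - o)*o + 153*R = o*(-6 - o) + 153*R = 153*R + o*(-6 - o))
√(j + f(-20, U)) = √(5840 + (153*(-7) - 1*(-20)*(6 - 20))) = √(5840 + (-1071 - 1*(-20)*(-14))) = √(5840 + (-1071 - 280)) = √(5840 - 1351) = √4489 = 67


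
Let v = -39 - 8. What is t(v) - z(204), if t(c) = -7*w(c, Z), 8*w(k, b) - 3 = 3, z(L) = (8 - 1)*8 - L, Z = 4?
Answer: 571/4 ≈ 142.75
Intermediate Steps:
z(L) = 56 - L (z(L) = 7*8 - L = 56 - L)
w(k, b) = ¾ (w(k, b) = 3/8 + (⅛)*3 = 3/8 + 3/8 = ¾)
v = -47
t(c) = -21/4 (t(c) = -7*¾ = -21/4)
t(v) - z(204) = -21/4 - (56 - 1*204) = -21/4 - (56 - 204) = -21/4 - 1*(-148) = -21/4 + 148 = 571/4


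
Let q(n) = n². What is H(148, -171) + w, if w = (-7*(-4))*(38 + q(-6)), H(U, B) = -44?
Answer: 2028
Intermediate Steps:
w = 2072 (w = (-7*(-4))*(38 + (-6)²) = 28*(38 + 36) = 28*74 = 2072)
H(148, -171) + w = -44 + 2072 = 2028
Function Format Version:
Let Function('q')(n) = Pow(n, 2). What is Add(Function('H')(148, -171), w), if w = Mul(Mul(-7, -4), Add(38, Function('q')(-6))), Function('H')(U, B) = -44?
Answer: 2028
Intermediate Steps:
w = 2072 (w = Mul(Mul(-7, -4), Add(38, Pow(-6, 2))) = Mul(28, Add(38, 36)) = Mul(28, 74) = 2072)
Add(Function('H')(148, -171), w) = Add(-44, 2072) = 2028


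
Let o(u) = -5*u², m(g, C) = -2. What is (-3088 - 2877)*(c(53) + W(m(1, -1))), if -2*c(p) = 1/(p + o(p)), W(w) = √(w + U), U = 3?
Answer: -166930525/27984 ≈ -5965.2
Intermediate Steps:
W(w) = √(3 + w) (W(w) = √(w + 3) = √(3 + w))
c(p) = -1/(2*(p - 5*p²))
(-3088 - 2877)*(c(53) + W(m(1, -1))) = (-3088 - 2877)*((½)/(53*(-1 + 5*53)) + √(3 - 2)) = -5965*((½)*(1/53)/(-1 + 265) + √1) = -5965*((½)*(1/53)/264 + 1) = -5965*((½)*(1/53)*(1/264) + 1) = -5965*(1/27984 + 1) = -5965*27985/27984 = -166930525/27984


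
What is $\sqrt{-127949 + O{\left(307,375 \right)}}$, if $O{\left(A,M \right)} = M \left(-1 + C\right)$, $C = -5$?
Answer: $i \sqrt{130199} \approx 360.83 i$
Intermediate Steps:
$O{\left(A,M \right)} = - 6 M$ ($O{\left(A,M \right)} = M \left(-1 - 5\right) = M \left(-6\right) = - 6 M$)
$\sqrt{-127949 + O{\left(307,375 \right)}} = \sqrt{-127949 - 2250} = \sqrt{-130199} = i \sqrt{130199}$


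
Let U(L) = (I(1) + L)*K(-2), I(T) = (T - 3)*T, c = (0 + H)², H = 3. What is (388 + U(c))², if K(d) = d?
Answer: 139876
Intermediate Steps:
c = 9 (c = (0 + 3)² = 3² = 9)
I(T) = T*(-3 + T) (I(T) = (-3 + T)*T = T*(-3 + T))
U(L) = 4 - 2*L (U(L) = (1*(-3 + 1) + L)*(-2) = (1*(-2) + L)*(-2) = (-2 + L)*(-2) = 4 - 2*L)
(388 + U(c))² = (388 + (4 - 2*9))² = (388 + (4 - 18))² = (388 - 14)² = 374² = 139876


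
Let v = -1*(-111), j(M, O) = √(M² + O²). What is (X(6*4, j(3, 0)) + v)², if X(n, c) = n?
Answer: 18225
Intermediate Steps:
v = 111
(X(6*4, j(3, 0)) + v)² = (6*4 + 111)² = (24 + 111)² = 135² = 18225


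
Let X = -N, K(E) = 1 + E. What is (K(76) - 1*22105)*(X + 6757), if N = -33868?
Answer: -894887500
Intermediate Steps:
X = 33868 (X = -1*(-33868) = 33868)
(K(76) - 1*22105)*(X + 6757) = ((1 + 76) - 1*22105)*(33868 + 6757) = (77 - 22105)*40625 = -22028*40625 = -894887500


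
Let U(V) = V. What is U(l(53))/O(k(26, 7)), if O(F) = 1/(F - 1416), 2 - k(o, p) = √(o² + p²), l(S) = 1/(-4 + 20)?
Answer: -707/8 - 5*√29/16 ≈ -90.058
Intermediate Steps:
l(S) = 1/16
k(o, p) = 2 - √(o² + p²)
O(F) = 1/(-1416 + F)
U(l(53))/O(k(26, 7)) = 1/(16*(1/(-1416 + (2 - √(26² + 7²))))) = 1/(16*(1/(-1416 + (2 - √(676 + 49))))) = 1/(16*(1/(-1416 + (2 - √725)))) = 1/(16*(1/(-1416 + (2 - 5*√29)))) = 1/(16*(1/(-1414 - 5*√29))) = (-1414 - 5*√29)/16 = -707/8 - 5*√29/16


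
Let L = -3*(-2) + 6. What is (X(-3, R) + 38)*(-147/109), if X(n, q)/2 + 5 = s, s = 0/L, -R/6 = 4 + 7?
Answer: -4116/109 ≈ -37.761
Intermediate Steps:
R = -66 (R = -6*(4 + 7) = -6*11 = -66)
L = 12 (L = 6 + 6 = 12)
s = 0 (s = 0/12 = 0*(1/12) = 0)
X(n, q) = -10 (X(n, q) = -10 + 2*0 = -10 + 0 = -10)
(X(-3, R) + 38)*(-147/109) = (-10 + 38)*(-147/109) = 28*(-147*1/109) = 28*(-147/109) = -4116/109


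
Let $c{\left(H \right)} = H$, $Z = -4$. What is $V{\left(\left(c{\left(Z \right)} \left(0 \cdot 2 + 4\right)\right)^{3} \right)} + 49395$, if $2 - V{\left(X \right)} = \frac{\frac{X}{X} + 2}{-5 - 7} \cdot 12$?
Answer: $49400$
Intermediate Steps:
$V{\left(X \right)} = 5$ ($V{\left(X \right)} = 2 - \frac{\frac{X}{X} + 2}{-5 - 7} \cdot 12 = 2 - \frac{1 + 2}{-12} \cdot 12 = 2 - 3 \left(- \frac{1}{12}\right) 12 = 2 - \left(- \frac{1}{4}\right) 12 = 2 - -3 = 2 + 3 = 5$)
$V{\left(\left(c{\left(Z \right)} \left(0 \cdot 2 + 4\right)\right)^{3} \right)} + 49395 = 5 + 49395 = 49400$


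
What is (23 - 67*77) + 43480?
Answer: 38344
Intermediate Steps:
(23 - 67*77) + 43480 = (23 - 5159) + 43480 = -5136 + 43480 = 38344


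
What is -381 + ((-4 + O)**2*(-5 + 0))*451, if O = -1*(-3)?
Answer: -2636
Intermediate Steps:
O = 3
-381 + ((-4 + O)**2*(-5 + 0))*451 = -381 + ((-4 + 3)**2*(-5 + 0))*451 = -381 + ((-1)**2*(-5))*451 = -381 + (1*(-5))*451 = -381 - 5*451 = -381 - 2255 = -2636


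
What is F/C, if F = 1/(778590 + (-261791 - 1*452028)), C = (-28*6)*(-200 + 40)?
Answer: 1/1741044480 ≈ 5.7437e-10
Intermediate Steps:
C = 26880 (C = -168*(-160) = 26880)
F = 1/64771 (F = 1/(778590 + (-261791 - 452028)) = 1/(778590 - 713819) = 1/64771 ≈ 1.5439e-5)
F/C = (1/64771)/26880 = (1/64771)*(1/26880) = 1/1741044480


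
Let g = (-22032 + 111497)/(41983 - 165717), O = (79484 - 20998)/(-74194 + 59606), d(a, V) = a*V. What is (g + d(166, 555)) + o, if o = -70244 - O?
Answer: 4938856626727/225628949 ≈ 21889.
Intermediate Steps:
d(a, V) = V*a
O = -29243/7294 (O = 58486/(-14588) = 58486*(-1/14588) = -29243/7294 ≈ -4.0092)
o = -512330493/7294 (o = -70244 - 1*(-29243/7294) = -70244 + 29243/7294 = -512330493/7294 ≈ -70240.)
g = -89465/123734 (g = 89465/(-123734) = 89465*(-1/123734) = -89465/123734 ≈ -0.72304)
(g + d(166, 555)) + o = (-89465/123734 + 555*166) - 512330493/7294 = (-89465/123734 + 92130) - 512330493/7294 = 11399523955/123734 - 512330493/7294 = 4938856626727/225628949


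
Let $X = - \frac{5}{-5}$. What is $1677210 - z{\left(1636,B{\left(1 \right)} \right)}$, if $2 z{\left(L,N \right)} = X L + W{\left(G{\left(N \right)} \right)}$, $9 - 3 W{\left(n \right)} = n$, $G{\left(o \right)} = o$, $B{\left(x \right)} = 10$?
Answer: $\frac{10058353}{6} \approx 1.6764 \cdot 10^{6}$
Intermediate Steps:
$W{\left(n \right)} = 3 - \frac{n}{3}$
$X = 1$ ($X = \left(-5\right) \left(- \frac{1}{5}\right) = 1$)
$z{\left(L,N \right)} = \frac{3}{2} + \frac{L}{2} - \frac{N}{6}$ ($z{\left(L,N \right)} = \frac{1 L - \left(-3 + \frac{N}{3}\right)}{2} = \frac{L - \left(-3 + \frac{N}{3}\right)}{2} = \frac{3 + L - \frac{N}{3}}{2} = \frac{3}{2} + \frac{L}{2} - \frac{N}{6}$)
$1677210 - z{\left(1636,B{\left(1 \right)} \right)} = 1677210 - \left(\frac{3}{2} + \frac{1}{2} \cdot 1636 - \frac{5}{3}\right) = 1677210 - \left(\frac{3}{2} + 818 - \frac{5}{3}\right) = 1677210 - \frac{4907}{6} = \frac{10058353}{6}$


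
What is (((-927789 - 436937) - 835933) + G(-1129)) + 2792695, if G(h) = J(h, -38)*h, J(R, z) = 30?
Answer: 558166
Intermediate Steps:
G(h) = 30*h
(((-927789 - 436937) - 835933) + G(-1129)) + 2792695 = (((-927789 - 436937) - 835933) + 30*(-1129)) + 2792695 = ((-1364726 - 835933) - 33870) + 2792695 = (-2200659 - 33870) + 2792695 = -2234529 + 2792695 = 558166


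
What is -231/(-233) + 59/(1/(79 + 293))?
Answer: 5114115/233 ≈ 21949.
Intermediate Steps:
-231/(-233) + 59/(1/(79 + 293)) = -231*(-1/233) + 59/(1/372) = 231/233 + 59/(1/372) = 231/233 + 59*372 = 231/233 + 21948 = 5114115/233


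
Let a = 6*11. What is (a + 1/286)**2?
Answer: 356341129/81796 ≈ 4356.5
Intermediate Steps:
a = 66
(a + 1/286)**2 = (66 + 1/286)**2 = (18877/286)**2 = 356341129/81796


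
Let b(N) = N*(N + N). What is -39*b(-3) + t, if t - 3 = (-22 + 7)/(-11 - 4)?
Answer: -698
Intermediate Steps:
t = 4 (t = 3 + (-22 + 7)/(-11 - 4) = 3 - 15/(-15) = 3 - 15*(-1/15) = 3 + 1 = 4)
b(N) = 2*N² (b(N) = N*(2*N) = 2*N²)
-39*b(-3) + t = -78*(-3)² + 4 = -78*9 + 4 = -39*18 + 4 = -702 + 4 = -698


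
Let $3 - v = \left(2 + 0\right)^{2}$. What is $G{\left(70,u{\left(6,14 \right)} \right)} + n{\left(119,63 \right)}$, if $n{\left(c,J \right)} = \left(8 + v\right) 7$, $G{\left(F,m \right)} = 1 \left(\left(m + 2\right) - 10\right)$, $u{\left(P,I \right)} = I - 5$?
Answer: $50$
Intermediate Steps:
$u{\left(P,I \right)} = -5 + I$
$v = -1$ ($v = 3 - \left(2 + 0\right)^{2} = 3 - 2^{2} = 3 - 4 = -1$)
$G{\left(F,m \right)} = -8 + m$ ($G{\left(F,m \right)} = 1 \left(\left(2 + m\right) - 10\right) = 1 \left(-8 + m\right) = -8 + m$)
$n{\left(c,J \right)} = 49$ ($n{\left(c,J \right)} = \left(8 - 1\right) 7 = 7 \cdot 7 = 49$)
$G{\left(70,u{\left(6,14 \right)} \right)} + n{\left(119,63 \right)} = \left(-8 + \left(-5 + 14\right)\right) + 49 = \left(-8 + 9\right) + 49 = 1 + 49 = 50$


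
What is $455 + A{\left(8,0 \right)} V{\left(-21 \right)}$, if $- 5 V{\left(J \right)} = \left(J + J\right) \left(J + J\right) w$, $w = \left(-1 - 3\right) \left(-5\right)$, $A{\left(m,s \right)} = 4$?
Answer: $-27769$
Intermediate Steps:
$w = 20$ ($w = \left(-4\right) \left(-5\right) = 20$)
$V{\left(J \right)} = - 16 J^{2}$ ($V{\left(J \right)} = - \frac{\left(J + J\right) \left(J + J\right) 20}{5} = - \frac{2 J 2 J 20}{5} = - \frac{4 J^{2} \cdot 20}{5} = - \frac{80 J^{2}}{5} = - 16 J^{2}$)
$455 + A{\left(8,0 \right)} V{\left(-21 \right)} = 455 + 4 \left(- 16 \left(-21\right)^{2}\right) = 455 + 4 \left(\left(-16\right) 441\right) = 455 + 4 \left(-7056\right) = 455 - 28224 = -27769$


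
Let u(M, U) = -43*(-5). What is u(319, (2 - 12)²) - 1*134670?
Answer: -134455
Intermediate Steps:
u(M, U) = 215
u(319, (2 - 12)²) - 1*134670 = 215 - 1*134670 = 215 - 134670 = -134455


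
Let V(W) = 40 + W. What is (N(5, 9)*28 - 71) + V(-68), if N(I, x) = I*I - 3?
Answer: 517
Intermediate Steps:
N(I, x) = -3 + I² (N(I, x) = I² - 3 = -3 + I²)
(N(5, 9)*28 - 71) + V(-68) = ((-3 + 5²)*28 - 71) + (40 - 68) = ((-3 + 25)*28 - 71) - 28 = (22*28 - 71) - 28 = (616 - 71) - 28 = 545 - 28 = 517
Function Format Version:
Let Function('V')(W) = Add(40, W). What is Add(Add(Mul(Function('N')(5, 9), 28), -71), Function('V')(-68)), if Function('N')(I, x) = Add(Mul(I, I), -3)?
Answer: 517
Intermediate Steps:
Function('N')(I, x) = Add(-3, Pow(I, 2)) (Function('N')(I, x) = Add(Pow(I, 2), -3) = Add(-3, Pow(I, 2)))
Add(Add(Mul(Function('N')(5, 9), 28), -71), Function('V')(-68)) = Add(Add(Mul(Add(-3, Pow(5, 2)), 28), -71), Add(40, -68)) = Add(Add(Mul(Add(-3, 25), 28), -71), -28) = Add(Add(Mul(22, 28), -71), -28) = Add(Add(616, -71), -28) = Add(545, -28) = 517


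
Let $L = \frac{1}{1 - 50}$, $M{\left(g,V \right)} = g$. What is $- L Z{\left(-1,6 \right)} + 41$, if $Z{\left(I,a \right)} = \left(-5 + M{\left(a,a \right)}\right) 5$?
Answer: $\frac{2014}{49} \approx 41.102$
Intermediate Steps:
$L = - \frac{1}{49}$ ($L = \frac{1}{-49} = - \frac{1}{49} \approx -0.020408$)
$Z{\left(I,a \right)} = -25 + 5 a$ ($Z{\left(I,a \right)} = \left(-5 + a\right) 5 = -25 + 5 a$)
$- L Z{\left(-1,6 \right)} + 41 = \left(-1\right) \left(- \frac{1}{49}\right) \left(-25 + 5 \cdot 6\right) + 41 = \frac{-25 + 30}{49} + 41 = \frac{1}{49} \cdot 5 + 41 = \frac{5}{49} + 41 = \frac{2014}{49}$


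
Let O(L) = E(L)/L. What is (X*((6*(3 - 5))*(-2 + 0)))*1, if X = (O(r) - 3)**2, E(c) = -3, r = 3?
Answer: 384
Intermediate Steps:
O(L) = -3/L
X = 16 (X = (-3/3 - 3)**2 = (-3*1/3 - 3)**2 = (-1 - 3)**2 = (-4)**2 = 16)
(X*((6*(3 - 5))*(-2 + 0)))*1 = (16*((6*(3 - 5))*(-2 + 0)))*1 = (16*((6*(-2))*(-2)))*1 = (16*(-12*(-2)))*1 = (16*24)*1 = 384*1 = 384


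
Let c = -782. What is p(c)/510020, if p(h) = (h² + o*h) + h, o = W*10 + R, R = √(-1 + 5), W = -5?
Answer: 324139/255010 ≈ 1.2711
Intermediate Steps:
R = 2 (R = √4 = 2)
o = -48 (o = -5*10 + 2 = -50 + 2 = -48)
p(h) = h² - 47*h (p(h) = (h² - 48*h) + h = h² - 47*h)
p(c)/510020 = -782*(-47 - 782)/510020 = -782*(-829)*(1/510020) = 648278*(1/510020) = 324139/255010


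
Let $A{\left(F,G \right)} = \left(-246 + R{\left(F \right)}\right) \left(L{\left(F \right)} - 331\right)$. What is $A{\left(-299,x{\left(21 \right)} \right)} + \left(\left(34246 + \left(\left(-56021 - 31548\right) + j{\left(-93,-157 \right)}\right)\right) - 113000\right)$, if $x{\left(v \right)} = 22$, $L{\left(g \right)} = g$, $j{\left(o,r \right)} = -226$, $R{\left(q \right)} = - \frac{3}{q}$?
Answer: $- \frac{3461021}{299} \approx -11575.0$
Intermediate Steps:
$A{\left(F,G \right)} = \left(-331 + F\right) \left(-246 - \frac{3}{F}\right)$ ($A{\left(F,G \right)} = \left(-246 - \frac{3}{F}\right) \left(F - 331\right) = \left(-246 - \frac{3}{F}\right) \left(-331 + F\right) = \left(-331 + F\right) \left(-246 - \frac{3}{F}\right)$)
$A{\left(-299,x{\left(21 \right)} \right)} + \left(\left(34246 + \left(\left(-56021 - 31548\right) + j{\left(-93,-157 \right)}\right)\right) - 113000\right) = \left(81423 - -73554 + \frac{993}{-299}\right) + \left(\left(34246 - 87795\right) - 113000\right) = \left(81423 + 73554 + 993 \left(- \frac{1}{299}\right)\right) + \left(\left(34246 - 87795\right) - 113000\right) = \left(81423 + 73554 - \frac{993}{299}\right) + \left(\left(34246 - 87795\right) - 113000\right) = \frac{46337130}{299} - 166549 = - \frac{3461021}{299}$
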